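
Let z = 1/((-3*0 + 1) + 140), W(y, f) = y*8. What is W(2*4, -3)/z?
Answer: 9024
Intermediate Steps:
W(y, f) = 8*y
z = 1/141 (z = 1/((0 + 1) + 140) = 1/(1 + 140) = 1/141 ≈ 0.0070922)
W(2*4, -3)/z = (8*(2*4))/(1/141) = (8*8)*141 = 64*141 = 9024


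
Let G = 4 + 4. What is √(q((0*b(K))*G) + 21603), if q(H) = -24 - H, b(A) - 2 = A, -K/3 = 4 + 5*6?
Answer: √21579 ≈ 146.90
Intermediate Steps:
K = -102 (K = -3*(4 + 5*6) = -3*(4 + 30) = -3*34 = -102)
G = 8
b(A) = 2 + A
√(q((0*b(K))*G) + 21603) = √((-24 - 0*(2 - 102)*8) + 21603) = √((-24 - 0*(-100)*8) + 21603) = √((-24 - 0*8) + 21603) = √((-24 - 1*0) + 21603) = √((-24 + 0) + 21603) = √(-24 + 21603) = √21579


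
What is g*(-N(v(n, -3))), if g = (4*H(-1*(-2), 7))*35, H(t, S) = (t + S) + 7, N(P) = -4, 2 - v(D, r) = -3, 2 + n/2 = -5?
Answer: 8960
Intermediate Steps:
n = -14 (n = -4 + 2*(-5) = -4 - 10 = -14)
v(D, r) = 5 (v(D, r) = 2 - 1*(-3) = 2 + 3 = 5)
H(t, S) = 7 + S + t (H(t, S) = (S + t) + 7 = 7 + S + t)
g = 2240 (g = (4*(7 + 7 - 1*(-2)))*35 = (4*(7 + 7 + 2))*35 = (4*16)*35 = 64*35 = 2240)
g*(-N(v(n, -3))) = 2240*(-1*(-4)) = 2240*4 = 8960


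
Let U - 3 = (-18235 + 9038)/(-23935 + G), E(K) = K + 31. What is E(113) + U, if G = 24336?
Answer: 49750/401 ≈ 124.06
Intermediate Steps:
E(K) = 31 + K
U = -7994/401 (U = 3 + (-18235 + 9038)/(-23935 + 24336) = 3 - 9197/401 = -7994/401 ≈ -19.935)
E(113) + U = (31 + 113) - 7994/401 = 144 - 7994/401 = 49750/401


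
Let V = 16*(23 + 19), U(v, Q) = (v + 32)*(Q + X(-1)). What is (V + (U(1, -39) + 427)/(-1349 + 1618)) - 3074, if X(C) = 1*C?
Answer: -647031/269 ≈ -2405.3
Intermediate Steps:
X(C) = C
U(v, Q) = (-1 + Q)*(32 + v) (U(v, Q) = (v + 32)*(Q - 1) = (32 + v)*(-1 + Q) = (-1 + Q)*(32 + v))
V = 672 (V = 16*42 = 672)
(V + (U(1, -39) + 427)/(-1349 + 1618)) - 3074 = (672 + ((-32 - 1*1 + 32*(-39) - 39*1) + 427)/(-1349 + 1618)) - 3074 = (672 + ((-32 - 1 - 1248 - 39) + 427)/269) - 3074 = (672 + (-1320 + 427)*(1/269)) - 3074 = (672 - 893*1/269) - 3074 = (672 - 893/269) - 3074 = 179875/269 - 3074 = -647031/269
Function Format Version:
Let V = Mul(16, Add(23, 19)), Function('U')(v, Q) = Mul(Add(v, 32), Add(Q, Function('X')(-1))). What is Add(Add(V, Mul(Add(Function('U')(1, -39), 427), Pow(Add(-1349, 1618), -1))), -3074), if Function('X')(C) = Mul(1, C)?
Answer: Rational(-647031, 269) ≈ -2405.3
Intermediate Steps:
Function('X')(C) = C
Function('U')(v, Q) = Mul(Add(-1, Q), Add(32, v)) (Function('U')(v, Q) = Mul(Add(v, 32), Add(Q, -1)) = Mul(Add(32, v), Add(-1, Q)) = Mul(Add(-1, Q), Add(32, v)))
V = 672 (V = Mul(16, 42) = 672)
Add(Add(V, Mul(Add(Function('U')(1, -39), 427), Pow(Add(-1349, 1618), -1))), -3074) = Add(Add(672, Mul(Add(Add(-32, Mul(-1, 1), Mul(32, -39), Mul(-39, 1)), 427), Pow(Add(-1349, 1618), -1))), -3074) = Add(Add(672, Mul(Add(Add(-32, -1, -1248, -39), 427), Pow(269, -1))), -3074) = Add(Add(672, Mul(Add(-1320, 427), Rational(1, 269))), -3074) = Add(Add(672, Mul(-893, Rational(1, 269))), -3074) = Add(Add(672, Rational(-893, 269)), -3074) = Add(Rational(179875, 269), -3074) = Rational(-647031, 269)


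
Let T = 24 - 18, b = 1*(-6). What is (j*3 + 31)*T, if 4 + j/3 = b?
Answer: -354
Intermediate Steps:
b = -6
T = 6
j = -30 (j = -12 + 3*(-6) = -12 - 18 = -30)
(j*3 + 31)*T = (-30*3 + 31)*6 = (-90 + 31)*6 = -59*6 = -354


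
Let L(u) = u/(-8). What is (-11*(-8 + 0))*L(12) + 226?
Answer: 94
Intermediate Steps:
L(u) = -u/8 (L(u) = u*(-1/8) = -u/8)
(-11*(-8 + 0))*L(12) + 226 = (-11*(-8 + 0))*(-1/8*12) + 226 = -11*(-8)*(-3/2) + 226 = 88*(-3/2) + 226 = -132 + 226 = 94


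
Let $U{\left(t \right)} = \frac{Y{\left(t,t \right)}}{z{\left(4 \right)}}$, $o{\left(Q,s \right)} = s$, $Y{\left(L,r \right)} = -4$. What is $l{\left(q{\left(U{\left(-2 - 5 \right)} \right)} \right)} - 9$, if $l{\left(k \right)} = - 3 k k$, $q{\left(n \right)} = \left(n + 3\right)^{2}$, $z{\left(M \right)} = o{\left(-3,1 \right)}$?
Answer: $-12$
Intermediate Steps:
$z{\left(M \right)} = 1$
$U{\left(t \right)} = -4$ ($U{\left(t \right)} = - \frac{4}{1} = \left(-4\right) 1 = -4$)
$q{\left(n \right)} = \left(3 + n\right)^{2}$
$l{\left(k \right)} = - 3 k^{2}$
$l{\left(q{\left(U{\left(-2 - 5 \right)} \right)} \right)} - 9 = - 3 \left(\left(3 - 4\right)^{2}\right)^{2} - 9 = - 3 \left(\left(-1\right)^{2}\right)^{2} - 9 = - 3 \cdot 1^{2} - 9 = \left(-3\right) 1 - 9 = -3 - 9 = -12$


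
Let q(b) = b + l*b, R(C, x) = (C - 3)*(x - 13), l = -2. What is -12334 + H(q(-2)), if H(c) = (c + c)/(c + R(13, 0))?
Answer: -394689/32 ≈ -12334.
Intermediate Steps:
R(C, x) = (-13 + x)*(-3 + C) (R(C, x) = (-3 + C)*(-13 + x) = (-13 + x)*(-3 + C))
q(b) = -b (q(b) = b - 2*b = -b)
H(c) = 2*c/(-130 + c) (H(c) = (c + c)/(c + (39 - 13*13 - 3*0 + 13*0)) = (2*c)/(c + (39 - 169 + 0 + 0)) = (2*c)/(c - 130) = (2*c)/(-130 + c) = 2*c/(-130 + c))
-12334 + H(q(-2)) = -12334 + 2*(-1*(-2))/(-130 - 1*(-2)) = -12334 + 2*2/(-130 + 2) = -12334 + 2*2/(-128) = -12334 + 2*2*(-1/128) = -12334 - 1/32 = -394689/32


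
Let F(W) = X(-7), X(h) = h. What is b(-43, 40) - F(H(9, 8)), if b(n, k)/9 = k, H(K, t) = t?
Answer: 367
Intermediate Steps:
F(W) = -7
b(n, k) = 9*k
b(-43, 40) - F(H(9, 8)) = 9*40 - 1*(-7) = 360 + 7 = 367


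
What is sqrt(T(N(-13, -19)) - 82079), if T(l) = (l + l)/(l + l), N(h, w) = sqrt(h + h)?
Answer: I*sqrt(82078) ≈ 286.49*I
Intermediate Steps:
N(h, w) = sqrt(2)*sqrt(h) (N(h, w) = sqrt(2*h) = sqrt(2)*sqrt(h))
T(l) = 1 (T(l) = (2*l)/((2*l)) = (2*l)*(1/(2*l)) = 1)
sqrt(T(N(-13, -19)) - 82079) = sqrt(1 - 82079) = sqrt(-82078) = I*sqrt(82078)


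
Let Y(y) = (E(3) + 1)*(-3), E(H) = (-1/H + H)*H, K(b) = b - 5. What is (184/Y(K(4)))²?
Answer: 33856/729 ≈ 46.442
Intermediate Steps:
K(b) = -5 + b
E(H) = H*(H - 1/H) (E(H) = (H - 1/H)*H = H*(H - 1/H))
Y(y) = -27 (Y(y) = ((-1 + 3²) + 1)*(-3) = ((-1 + 9) + 1)*(-3) = (8 + 1)*(-3) = 9*(-3) = -27)
(184/Y(K(4)))² = (184/(-27))² = (184*(-1/27))² = (-184/27)² = 33856/729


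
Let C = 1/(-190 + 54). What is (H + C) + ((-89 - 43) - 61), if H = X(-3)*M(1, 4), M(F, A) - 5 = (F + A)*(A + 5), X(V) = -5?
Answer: -60249/136 ≈ -443.01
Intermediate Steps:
M(F, A) = 5 + (5 + A)*(A + F) (M(F, A) = 5 + (F + A)*(A + 5) = 5 + (A + F)*(5 + A) = 5 + (5 + A)*(A + F))
C = -1/136 (C = 1/(-136) = -1/136 ≈ -0.0073529)
H = -250 (H = -5*(5 + 4² + 5*4 + 5*1 + 4*1) = -5*(5 + 16 + 20 + 5 + 4) = -5*50 = -250)
(H + C) + ((-89 - 43) - 61) = (-250 - 1/136) + ((-89 - 43) - 61) = -34001/136 + (-132 - 61) = -34001/136 - 193 = -60249/136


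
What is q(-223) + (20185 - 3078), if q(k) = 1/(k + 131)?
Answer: 1573843/92 ≈ 17107.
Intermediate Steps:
q(k) = 1/(131 + k)
q(-223) + (20185 - 3078) = 1/(131 - 223) + (20185 - 3078) = 1/(-92) + 17107 = -1/92 + 17107 = 1573843/92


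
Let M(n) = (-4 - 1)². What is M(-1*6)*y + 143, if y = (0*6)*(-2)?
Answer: 143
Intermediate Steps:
y = 0 (y = 0*(-2) = 0)
M(n) = 25 (M(n) = (-5)² = 25)
M(-1*6)*y + 143 = 25*0 + 143 = 0 + 143 = 143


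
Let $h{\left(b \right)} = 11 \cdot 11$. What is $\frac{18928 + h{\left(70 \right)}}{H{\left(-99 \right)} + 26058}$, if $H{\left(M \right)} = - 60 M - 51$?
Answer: $\frac{19049}{31947} \approx 0.59627$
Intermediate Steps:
$H{\left(M \right)} = -51 - 60 M$
$h{\left(b \right)} = 121$
$\frac{18928 + h{\left(70 \right)}}{H{\left(-99 \right)} + 26058} = \frac{18928 + 121}{\left(-51 - -5940\right) + 26058} = \frac{19049}{\left(-51 + 5940\right) + 26058} = \frac{19049}{5889 + 26058} = \frac{19049}{31947}$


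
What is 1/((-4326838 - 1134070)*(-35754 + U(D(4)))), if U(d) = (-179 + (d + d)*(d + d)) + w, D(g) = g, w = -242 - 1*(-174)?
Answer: 1/196248650796 ≈ 5.0956e-12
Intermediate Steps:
w = -68 (w = -242 + 174 = -68)
U(d) = -247 + 4*d**2 (U(d) = (-179 + (d + d)*(d + d)) - 68 = (-179 + (2*d)*(2*d)) - 68 = (-179 + 4*d**2) - 68 = -247 + 4*d**2)
1/((-4326838 - 1134070)*(-35754 + U(D(4)))) = 1/((-4326838 - 1134070)*(-35754 + (-247 + 4*4**2))) = 1/(-5460908*(-35754 + (-247 + 4*16))) = 1/(-5460908*(-35754 + (-247 + 64))) = 1/(-5460908*(-35754 - 183)) = 1/(-5460908*(-35937)) = 1/196248650796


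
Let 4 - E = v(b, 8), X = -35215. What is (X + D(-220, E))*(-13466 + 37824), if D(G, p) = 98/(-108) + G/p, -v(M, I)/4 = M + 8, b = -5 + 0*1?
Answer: -46338695737/54 ≈ -8.5812e+8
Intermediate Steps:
b = -5 (b = -5 + 0 = -5)
v(M, I) = -32 - 4*M (v(M, I) = -4*(M + 8) = -4*(8 + M) = -32 - 4*M)
E = 16 (E = 4 - (-32 - 4*(-5)) = 4 - (-32 + 20) = 4 - 1*(-12) = 4 + 12 = 16)
D(G, p) = -49/54 + G/p (D(G, p) = 98*(-1/108) + G/p = -49/54 + G/p)
(X + D(-220, E))*(-13466 + 37824) = (-35215 + (-49/54 - 220/16))*(-13466 + 37824) = (-35215 + (-49/54 - 220*1/16))*24358 = (-35215 + (-49/54 - 55/4))*24358 = (-35215 - 1583/108)*24358 = -3804803/108*24358 = -46338695737/54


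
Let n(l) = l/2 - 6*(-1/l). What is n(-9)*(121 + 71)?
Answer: -992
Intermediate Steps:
n(l) = l/2 + 6/l (n(l) = l*(½) - (-6)/l = l/2 + 6/l)
n(-9)*(121 + 71) = ((½)*(-9) + 6/(-9))*(121 + 71) = (-9/2 + 6*(-⅑))*192 = (-9/2 - ⅔)*192 = -31/6*192 = -992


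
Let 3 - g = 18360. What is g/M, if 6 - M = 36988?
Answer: 18357/36982 ≈ 0.49638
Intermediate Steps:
M = -36982 (M = 6 - 1*36988 = 6 - 36988 = -36982)
g = -18357 (g = 3 - 1*18360 = 3 - 18360 = -18357)
g/M = -18357/(-36982) = -18357*(-1/36982) = 18357/36982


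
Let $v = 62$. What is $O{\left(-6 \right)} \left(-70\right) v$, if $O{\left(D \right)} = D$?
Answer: $26040$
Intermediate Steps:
$O{\left(-6 \right)} \left(-70\right) v = \left(-6\right) \left(-70\right) 62 = 420 \cdot 62 = 26040$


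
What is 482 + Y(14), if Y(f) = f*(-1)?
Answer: 468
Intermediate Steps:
Y(f) = -f
482 + Y(14) = 482 - 1*14 = 482 - 14 = 468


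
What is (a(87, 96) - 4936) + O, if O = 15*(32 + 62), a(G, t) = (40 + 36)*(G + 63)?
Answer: 7874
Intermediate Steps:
a(G, t) = 4788 + 76*G (a(G, t) = 76*(63 + G) = 4788 + 76*G)
O = 1410 (O = 15*94 = 1410)
(a(87, 96) - 4936) + O = ((4788 + 76*87) - 4936) + 1410 = ((4788 + 6612) - 4936) + 1410 = (11400 - 4936) + 1410 = 6464 + 1410 = 7874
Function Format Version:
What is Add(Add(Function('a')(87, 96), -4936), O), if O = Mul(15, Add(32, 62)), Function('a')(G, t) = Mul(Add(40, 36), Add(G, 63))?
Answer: 7874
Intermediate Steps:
Function('a')(G, t) = Add(4788, Mul(76, G)) (Function('a')(G, t) = Mul(76, Add(63, G)) = Add(4788, Mul(76, G)))
O = 1410 (O = Mul(15, 94) = 1410)
Add(Add(Function('a')(87, 96), -4936), O) = Add(Add(Add(4788, Mul(76, 87)), -4936), 1410) = Add(Add(Add(4788, 6612), -4936), 1410) = Add(Add(11400, -4936), 1410) = Add(6464, 1410) = 7874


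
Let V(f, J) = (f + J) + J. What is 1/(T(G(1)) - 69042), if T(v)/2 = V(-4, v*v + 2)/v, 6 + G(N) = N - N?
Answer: -1/69066 ≈ -1.4479e-5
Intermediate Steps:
G(N) = -6 (G(N) = -6 + (N - N) = -6 + 0 = -6)
V(f, J) = f + 2*J (V(f, J) = (J + f) + J = f + 2*J)
T(v) = 4*v (T(v) = 2*((-4 + 2*(v*v + 2))/v) = 2*((-4 + 2*(v**2 + 2))/v) = 2*((-4 + 2*(2 + v**2))/v) = 2*((-4 + (4 + 2*v**2))/v) = 2*((2*v**2)/v) = 2*(2*v) = 4*v)
1/(T(G(1)) - 69042) = 1/(4*(-6) - 69042) = 1/(-24 - 69042) = 1/(-69066) = -1/69066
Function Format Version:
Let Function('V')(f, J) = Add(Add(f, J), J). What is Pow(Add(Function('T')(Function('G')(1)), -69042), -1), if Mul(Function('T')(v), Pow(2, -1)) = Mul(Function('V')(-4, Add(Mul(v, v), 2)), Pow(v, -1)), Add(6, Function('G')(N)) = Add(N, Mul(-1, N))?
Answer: Rational(-1, 69066) ≈ -1.4479e-5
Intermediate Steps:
Function('G')(N) = -6 (Function('G')(N) = Add(-6, Add(N, Mul(-1, N))) = Add(-6, 0) = -6)
Function('V')(f, J) = Add(f, Mul(2, J)) (Function('V')(f, J) = Add(Add(J, f), J) = Add(f, Mul(2, J)))
Function('T')(v) = Mul(4, v) (Function('T')(v) = Mul(2, Mul(Add(-4, Mul(2, Add(Mul(v, v), 2))), Pow(v, -1))) = Mul(2, Mul(Add(-4, Mul(2, Add(Pow(v, 2), 2))), Pow(v, -1))) = Mul(2, Mul(Add(-4, Mul(2, Add(2, Pow(v, 2)))), Pow(v, -1))) = Mul(2, Mul(Add(-4, Add(4, Mul(2, Pow(v, 2)))), Pow(v, -1))) = Mul(2, Mul(Mul(2, Pow(v, 2)), Pow(v, -1))) = Mul(2, Mul(2, v)) = Mul(4, v))
Pow(Add(Function('T')(Function('G')(1)), -69042), -1) = Pow(Add(Mul(4, -6), -69042), -1) = Pow(Add(-24, -69042), -1) = Pow(-69066, -1) = Rational(-1, 69066)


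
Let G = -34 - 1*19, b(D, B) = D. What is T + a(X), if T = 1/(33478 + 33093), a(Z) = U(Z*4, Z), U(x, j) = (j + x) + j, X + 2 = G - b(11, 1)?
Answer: -26362115/66571 ≈ -396.00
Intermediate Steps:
G = -53 (G = -34 - 19 = -53)
X = -66 (X = -2 + (-53 - 1*11) = -2 + (-53 - 11) = -2 - 64 = -66)
U(x, j) = x + 2*j
a(Z) = 6*Z (a(Z) = Z*4 + 2*Z = 4*Z + 2*Z = 6*Z)
T = 1/66571 ≈ 1.5022e-5
T + a(X) = 1/66571 + 6*(-66) = 1/66571 - 396 = -26362115/66571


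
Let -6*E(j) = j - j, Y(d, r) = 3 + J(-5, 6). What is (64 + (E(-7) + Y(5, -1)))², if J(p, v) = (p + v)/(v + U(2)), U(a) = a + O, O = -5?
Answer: 40804/9 ≈ 4533.8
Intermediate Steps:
U(a) = -5 + a (U(a) = a - 5 = -5 + a)
J(p, v) = (p + v)/(-3 + v) (J(p, v) = (p + v)/(v + (-5 + 2)) = (p + v)/(v - 3) = (p + v)/(-3 + v))
Y(d, r) = 10/3 (Y(d, r) = 3 + (-5 + 6)/(-3 + 6) = 3 + 1/3 = 3 + (⅓)*1 = 3 + ⅓ = 10/3)
E(j) = 0 (E(j) = -(j - j)/6 = -⅙*0 = 0)
(64 + (E(-7) + Y(5, -1)))² = (64 + (0 + 10/3))² = (64 + 10/3)² = (202/3)² = 40804/9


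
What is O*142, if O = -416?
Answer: -59072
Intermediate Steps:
O*142 = -416*142 = -59072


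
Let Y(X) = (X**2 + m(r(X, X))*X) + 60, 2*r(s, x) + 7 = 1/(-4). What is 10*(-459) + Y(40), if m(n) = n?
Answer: -3075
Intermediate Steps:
r(s, x) = -29/8 (r(s, x) = -7/2 + (1/2)/(-4) = -7/2 + (1/2)*(-1/4) = -7/2 - 1/8 = -29/8)
Y(X) = 60 + X**2 - 29*X/8 (Y(X) = (X**2 - 29*X/8) + 60 = 60 + X**2 - 29*X/8)
10*(-459) + Y(40) = 10*(-459) + (60 + 40**2 - 29/8*40) = -4590 + (60 + 1600 - 145) = -4590 + 1515 = -3075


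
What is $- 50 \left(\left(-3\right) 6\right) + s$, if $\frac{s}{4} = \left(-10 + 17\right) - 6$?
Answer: $904$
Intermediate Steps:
$s = 4$ ($s = 4 \left(\left(-10 + 17\right) - 6\right) = 4 \left(7 - 6\right) = 4 \cdot 1 = 4$)
$- 50 \left(\left(-3\right) 6\right) + s = - 50 \left(\left(-3\right) 6\right) + 4 = \left(-50\right) \left(-18\right) + 4 = 900 + 4 = 904$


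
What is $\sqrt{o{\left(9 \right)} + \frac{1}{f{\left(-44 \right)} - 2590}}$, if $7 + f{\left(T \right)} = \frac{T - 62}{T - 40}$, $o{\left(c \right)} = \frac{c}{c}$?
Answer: $\frac{\sqrt{98190079}}{9911} \approx 0.99981$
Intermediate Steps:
$o{\left(c \right)} = 1$
$f{\left(T \right)} = -7 + \frac{-62 + T}{-40 + T}$ ($f{\left(T \right)} = -7 + \frac{T - 62}{T - 40} = -7 + \frac{-62 + T}{-40 + T}$)
$\sqrt{o{\left(9 \right)} + \frac{1}{f{\left(-44 \right)} - 2590}} = \sqrt{1 + \frac{1}{\frac{2 \left(109 - -132\right)}{-40 - 44} - 2590}} = \sqrt{1 + \frac{1}{\frac{2 \left(109 + 132\right)}{-84} - 2590}} = \sqrt{1 + \frac{1}{2 \left(- \frac{1}{84}\right) 241 - 2590}} = \sqrt{1 + \frac{1}{- \frac{241}{42} - 2590}} = \sqrt{1 + \frac{1}{- \frac{109021}{42}}} = \sqrt{1 - \frac{42}{109021}} = \sqrt{\frac{108979}{109021}} = \frac{\sqrt{98190079}}{9911}$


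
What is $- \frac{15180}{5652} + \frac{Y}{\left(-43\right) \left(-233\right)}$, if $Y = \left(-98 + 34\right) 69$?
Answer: $- \frac{14753971}{4718949} \approx -3.1265$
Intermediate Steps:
$Y = -4416$ ($Y = \left(-64\right) 69 = -4416$)
$- \frac{15180}{5652} + \frac{Y}{\left(-43\right) \left(-233\right)} = - \frac{15180}{5652} - \frac{4416}{\left(-43\right) \left(-233\right)} = \left(-15180\right) \frac{1}{5652} - \frac{4416}{10019} = - \frac{1265}{471} - \frac{4416}{10019} = - \frac{14753971}{4718949}$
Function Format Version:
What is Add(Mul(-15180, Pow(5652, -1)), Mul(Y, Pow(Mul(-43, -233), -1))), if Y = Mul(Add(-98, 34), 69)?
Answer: Rational(-14753971, 4718949) ≈ -3.1265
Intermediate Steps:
Y = -4416 (Y = Mul(-64, 69) = -4416)
Add(Mul(-15180, Pow(5652, -1)), Mul(Y, Pow(Mul(-43, -233), -1))) = Add(Mul(-15180, Pow(5652, -1)), Mul(-4416, Pow(Mul(-43, -233), -1))) = Add(Mul(-15180, Rational(1, 5652)), Mul(-4416, Pow(10019, -1))) = Add(Rational(-1265, 471), Mul(-4416, Rational(1, 10019))) = Add(Rational(-1265, 471), Rational(-4416, 10019)) = Rational(-14753971, 4718949)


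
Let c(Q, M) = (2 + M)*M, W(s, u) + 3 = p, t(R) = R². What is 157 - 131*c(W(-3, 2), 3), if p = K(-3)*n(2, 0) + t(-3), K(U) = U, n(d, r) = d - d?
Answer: -1808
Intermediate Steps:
n(d, r) = 0
p = 9 (p = -3*0 + (-3)² = 0 + 9 = 9)
W(s, u) = 6 (W(s, u) = -3 + 9 = 6)
c(Q, M) = M*(2 + M)
157 - 131*c(W(-3, 2), 3) = 157 - 393*(2 + 3) = 157 - 393*5 = 157 - 131*15 = 157 - 1965 = -1808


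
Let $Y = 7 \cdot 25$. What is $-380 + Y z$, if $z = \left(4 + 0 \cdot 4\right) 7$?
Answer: $4520$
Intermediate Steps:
$z = 28$ ($z = \left(4 + 0\right) 7 = 4 \cdot 7 = 28$)
$Y = 175$
$-380 + Y z = -380 + 175 \cdot 28 = -380 + 4900 = 4520$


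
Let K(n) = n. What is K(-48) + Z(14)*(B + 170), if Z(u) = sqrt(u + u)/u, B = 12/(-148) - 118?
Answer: -48 + 1921*sqrt(7)/259 ≈ -28.376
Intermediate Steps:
B = -4369/37 (B = 12*(-1/148) - 118 = -3/37 - 118 = -4369/37 ≈ -118.08)
Z(u) = sqrt(2)/sqrt(u) (Z(u) = sqrt(2*u)/u = (sqrt(2)*sqrt(u))/u = sqrt(2)/sqrt(u))
K(-48) + Z(14)*(B + 170) = -48 + (sqrt(2)/sqrt(14))*(-4369/37 + 170) = -48 + (sqrt(2)*(sqrt(14)/14))*(1921/37) = -48 + (sqrt(7)/7)*(1921/37) = -48 + 1921*sqrt(7)/259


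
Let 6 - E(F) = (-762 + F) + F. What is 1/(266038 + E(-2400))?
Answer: 1/271606 ≈ 3.6818e-6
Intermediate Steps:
E(F) = 768 - 2*F (E(F) = 6 - ((-762 + F) + F) = 6 - (-762 + 2*F) = 6 + (762 - 2*F) = 768 - 2*F)
1/(266038 + E(-2400)) = 1/(266038 + (768 - 2*(-2400))) = 1/(266038 + (768 + 4800)) = 1/(266038 + 5568) = 1/271606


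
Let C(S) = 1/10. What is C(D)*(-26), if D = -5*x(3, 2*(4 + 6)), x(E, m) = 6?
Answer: -13/5 ≈ -2.6000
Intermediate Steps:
D = -30 (D = -5*6 = -30)
C(S) = ⅒
C(D)*(-26) = (⅒)*(-26) = -13/5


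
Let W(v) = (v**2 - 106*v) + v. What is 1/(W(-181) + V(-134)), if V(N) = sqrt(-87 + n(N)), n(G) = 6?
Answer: 51766/2679718837 - 9*I/2679718837 ≈ 1.9318e-5 - 3.3586e-9*I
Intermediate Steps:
W(v) = v**2 - 105*v
V(N) = 9*I (V(N) = sqrt(-87 + 6) = sqrt(-81) = 9*I)
1/(W(-181) + V(-134)) = 1/(-181*(-105 - 181) + 9*I) = 1/(-181*(-286) + 9*I) = 1/(51766 + 9*I) = (51766 - 9*I)/2679718837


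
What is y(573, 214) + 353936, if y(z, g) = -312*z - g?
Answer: 174946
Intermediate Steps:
y(z, g) = -g - 312*z
y(573, 214) + 353936 = (-1*214 - 312*573) + 353936 = (-214 - 178776) + 353936 = -178990 + 353936 = 174946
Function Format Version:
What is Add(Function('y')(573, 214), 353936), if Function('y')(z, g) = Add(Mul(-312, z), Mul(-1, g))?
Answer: 174946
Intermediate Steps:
Function('y')(z, g) = Add(Mul(-1, g), Mul(-312, z))
Add(Function('y')(573, 214), 353936) = Add(Add(Mul(-1, 214), Mul(-312, 573)), 353936) = Add(Add(-214, -178776), 353936) = Add(-178990, 353936) = 174946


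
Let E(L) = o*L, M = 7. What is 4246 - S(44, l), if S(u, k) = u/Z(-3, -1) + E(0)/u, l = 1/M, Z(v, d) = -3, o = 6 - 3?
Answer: 12782/3 ≈ 4260.7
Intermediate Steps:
o = 3
E(L) = 3*L
l = ⅐ (l = 1/7 = ⅐ ≈ 0.14286)
S(u, k) = -u/3 (S(u, k) = u/(-3) + (3*0)/u = u*(-⅓) + 0/u = -u/3 + 0 = -u/3)
4246 - S(44, l) = 4246 - (-1)*44/3 = 4246 - 1*(-44/3) = 4246 + 44/3 = 12782/3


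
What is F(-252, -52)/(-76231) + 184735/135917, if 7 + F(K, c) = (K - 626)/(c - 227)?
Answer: 3929173036790/2890743782733 ≈ 1.3592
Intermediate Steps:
F(K, c) = -7 + (-626 + K)/(-227 + c) (F(K, c) = -7 + (K - 626)/(c - 227) = -7 + (-626 + K)/(-227 + c))
F(-252, -52)/(-76231) + 184735/135917 = ((963 - 252 - 7*(-52))/(-227 - 52))/(-76231) + 184735/135917 = ((963 - 252 + 364)/(-279))*(-1/76231) + 184735*(1/135917) = -1/279*1075*(-1/76231) + 184735/135917 = -1075/279*(-1/76231) + 184735/135917 = 1075/21268449 + 184735/135917 = 3929173036790/2890743782733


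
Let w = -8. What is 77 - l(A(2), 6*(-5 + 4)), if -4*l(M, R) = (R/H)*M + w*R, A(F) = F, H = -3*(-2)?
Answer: 177/2 ≈ 88.500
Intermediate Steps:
H = 6
l(M, R) = 2*R - M*R/24 (l(M, R) = -((R/6)*M - 8*R)/4 = -(M*R/6 - 8*R)/4 = -(-8*R + M*R/6)/4 = 2*R - M*R/24)
77 - l(A(2), 6*(-5 + 4)) = 77 - 6*(-5 + 4)*(48 - 1*2)/24 = 77 - 6*(-1)*(48 - 2)/24 = 77 - (-6)*46/24 = 77 - 1*(-23/2) = 77 + 23/2 = 177/2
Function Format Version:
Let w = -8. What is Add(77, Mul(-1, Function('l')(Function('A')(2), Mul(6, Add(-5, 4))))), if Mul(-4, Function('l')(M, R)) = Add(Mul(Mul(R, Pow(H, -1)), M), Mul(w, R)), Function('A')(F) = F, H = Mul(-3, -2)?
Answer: Rational(177, 2) ≈ 88.500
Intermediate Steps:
H = 6
Function('l')(M, R) = Add(Mul(2, R), Mul(Rational(-1, 24), M, R)) (Function('l')(M, R) = Mul(Rational(-1, 4), Add(Mul(Mul(R, Pow(6, -1)), M), Mul(-8, R))) = Mul(Rational(-1, 4), Add(Mul(Mul(R, Rational(1, 6)), M), Mul(-8, R))) = Mul(Rational(-1, 4), Add(Mul(Mul(Rational(1, 6), R), M), Mul(-8, R))) = Mul(Rational(-1, 4), Add(Mul(Rational(1, 6), M, R), Mul(-8, R))) = Mul(Rational(-1, 4), Add(Mul(-8, R), Mul(Rational(1, 6), M, R))) = Add(Mul(2, R), Mul(Rational(-1, 24), M, R)))
Add(77, Mul(-1, Function('l')(Function('A')(2), Mul(6, Add(-5, 4))))) = Add(77, Mul(-1, Mul(Rational(1, 24), Mul(6, Add(-5, 4)), Add(48, Mul(-1, 2))))) = Add(77, Mul(-1, Mul(Rational(1, 24), Mul(6, -1), Add(48, -2)))) = Add(77, Mul(-1, Mul(Rational(1, 24), -6, 46))) = Add(77, Mul(-1, Rational(-23, 2))) = Add(77, Rational(23, 2)) = Rational(177, 2)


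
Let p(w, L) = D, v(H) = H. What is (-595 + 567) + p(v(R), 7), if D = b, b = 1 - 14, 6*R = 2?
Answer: -41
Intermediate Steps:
R = 1/3 (R = (1/6)*2 = 1/3 ≈ 0.33333)
b = -13
D = -13
p(w, L) = -13
(-595 + 567) + p(v(R), 7) = (-595 + 567) - 13 = -28 - 13 = -41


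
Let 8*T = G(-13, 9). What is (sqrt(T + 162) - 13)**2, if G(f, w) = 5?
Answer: (52 - sqrt(2602))**2/16 ≈ 0.061281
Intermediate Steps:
T = 5/8 (T = (1/8)*5 = 5/8 ≈ 0.62500)
(sqrt(T + 162) - 13)**2 = (sqrt(5/8 + 162) - 13)**2 = (sqrt(1301/8) - 13)**2 = (sqrt(2602)/4 - 13)**2 = (-13 + sqrt(2602)/4)**2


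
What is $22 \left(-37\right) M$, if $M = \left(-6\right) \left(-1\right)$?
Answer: $-4884$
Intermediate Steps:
$M = 6$
$22 \left(-37\right) M = 22 \left(-37\right) 6 = \left(-814\right) 6 = -4884$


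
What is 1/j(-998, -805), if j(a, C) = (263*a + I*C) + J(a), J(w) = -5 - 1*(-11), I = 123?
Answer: -1/361483 ≈ -2.7664e-6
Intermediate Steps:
J(w) = 6 (J(w) = -5 + 11 = 6)
j(a, C) = 6 + 123*C + 263*a (j(a, C) = (263*a + 123*C) + 6 = (123*C + 263*a) + 6 = 6 + 123*C + 263*a)
1/j(-998, -805) = 1/(6 + 123*(-805) + 263*(-998)) = 1/(6 - 99015 - 262474) = 1/(-361483) = -1/361483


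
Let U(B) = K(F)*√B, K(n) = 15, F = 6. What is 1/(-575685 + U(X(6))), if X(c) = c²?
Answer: -1/575595 ≈ -1.7373e-6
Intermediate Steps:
U(B) = 15*√B
1/(-575685 + U(X(6))) = 1/(-575685 + 15*√(6²)) = 1/(-575685 + 15*√36) = 1/(-575685 + 15*6) = 1/(-575685 + 90) = 1/(-575595) = -1/575595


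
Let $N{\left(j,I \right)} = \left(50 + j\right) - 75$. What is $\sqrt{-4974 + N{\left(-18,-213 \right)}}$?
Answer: $i \sqrt{5017} \approx 70.831 i$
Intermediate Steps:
$N{\left(j,I \right)} = -25 + j$
$\sqrt{-4974 + N{\left(-18,-213 \right)}} = \sqrt{-4974 - 43} = \sqrt{-5017} = i \sqrt{5017}$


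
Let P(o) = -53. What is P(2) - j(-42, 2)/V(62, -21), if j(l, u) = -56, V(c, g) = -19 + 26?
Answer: -45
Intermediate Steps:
V(c, g) = 7
P(2) - j(-42, 2)/V(62, -21) = -53 - (-56)/7 = -53 - 1*(-8) = -53 + 8 = -45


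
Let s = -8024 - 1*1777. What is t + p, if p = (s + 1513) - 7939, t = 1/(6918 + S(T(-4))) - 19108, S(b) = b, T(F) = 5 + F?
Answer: -244482864/6919 ≈ -35335.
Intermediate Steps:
s = -9801 (s = -8024 - 1777 = -9801)
t = -132208251/6919 (t = 1/(6918 + (5 - 4)) - 19108 = 1/(6918 + 1) - 19108 = 1/6919 - 19108 = -132208251/6919 ≈ -19108.)
p = -16227 (p = (-9801 + 1513) - 7939 = -8288 - 7939 = -16227)
t + p = -132208251/6919 - 16227 = -244482864/6919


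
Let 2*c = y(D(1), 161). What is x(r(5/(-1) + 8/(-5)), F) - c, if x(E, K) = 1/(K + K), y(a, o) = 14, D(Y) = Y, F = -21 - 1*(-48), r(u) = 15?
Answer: -377/54 ≈ -6.9815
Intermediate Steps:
F = 27 (F = -21 + 48 = 27)
c = 7 (c = (½)*14 = 7)
x(E, K) = 1/(2*K)
x(r(5/(-1) + 8/(-5)), F) - c = (½)/27 - 1*7 = (½)*(1/27) - 7 = 1/54 - 7 = -377/54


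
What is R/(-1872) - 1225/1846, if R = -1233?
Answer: -73/14768 ≈ -0.0049431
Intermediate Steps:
R/(-1872) - 1225/1846 = -1233/(-1872) - 1225/1846 = -1233*(-1/1872) - 1225*1/1846 = 137/208 - 1225/1846 = -73/14768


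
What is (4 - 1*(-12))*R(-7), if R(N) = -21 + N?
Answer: -448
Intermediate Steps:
(4 - 1*(-12))*R(-7) = (4 - 1*(-12))*(-21 - 7) = (4 + 12)*(-28) = 16*(-28) = -448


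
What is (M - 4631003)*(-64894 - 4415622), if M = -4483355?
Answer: 40837026848728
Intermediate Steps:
(M - 4631003)*(-64894 - 4415622) = (-4483355 - 4631003)*(-64894 - 4415622) = -9114358*(-4480516) = 40837026848728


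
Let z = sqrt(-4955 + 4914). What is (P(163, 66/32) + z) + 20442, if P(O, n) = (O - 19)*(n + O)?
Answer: 44211 + I*sqrt(41) ≈ 44211.0 + 6.4031*I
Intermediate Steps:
P(O, n) = (-19 + O)*(O + n)
z = I*sqrt(41) (z = sqrt(-41) = I*sqrt(41) ≈ 6.4031*I)
(P(163, 66/32) + z) + 20442 = ((163**2 - 19*163 - 1254/32 + 163*(66/32)) + I*sqrt(41)) + 20442 = ((26569 - 3097 - 1254/32 + 163*(66*(1/32))) + I*sqrt(41)) + 20442 = ((26569 - 3097 - 19*33/16 + 163*(33/16)) + I*sqrt(41)) + 20442 = ((26569 - 3097 - 627/16 + 5379/16) + I*sqrt(41)) + 20442 = (23769 + I*sqrt(41)) + 20442 = 44211 + I*sqrt(41)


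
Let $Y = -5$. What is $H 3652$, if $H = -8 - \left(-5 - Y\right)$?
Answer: $-29216$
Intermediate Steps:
$H = -8$ ($H = -8 - \left(-5 - -5\right) = -8 - \left(-5 + 5\right) = -8 - 0 = -8 + 0 = -8$)
$H 3652 = \left(-8\right) 3652 = -29216$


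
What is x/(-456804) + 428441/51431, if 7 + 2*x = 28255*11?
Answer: 187721236595/23493886524 ≈ 7.9902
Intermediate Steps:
x = 155399 (x = -7/2 + (28255*11)/2 = -7/2 + (½)*310805 = -7/2 + 310805/2 = 155399)
x/(-456804) + 428441/51431 = 155399/(-456804) + 428441/51431 = 155399*(-1/456804) + 428441*(1/51431) = -155399/456804 + 428441/51431 = 187721236595/23493886524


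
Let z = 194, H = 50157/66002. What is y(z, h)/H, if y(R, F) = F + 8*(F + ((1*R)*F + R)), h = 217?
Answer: 22459754578/50157 ≈ 4.4779e+5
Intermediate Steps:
H = 50157/66002 (H = 50157*(1/66002) = 50157/66002 ≈ 0.75993)
y(R, F) = 8*R + 9*F + 8*F*R (y(R, F) = F + 8*(F + (R*F + R)) = F + 8*(F + (F*R + R)) = F + 8*(F + (R + F*R)) = F + 8*(F + R + F*R) = F + (8*F + 8*R + 8*F*R) = 8*R + 9*F + 8*F*R)
y(z, h)/H = (8*194 + 9*217 + 8*217*194)/(50157/66002) = (1552 + 1953 + 336784)*(66002/50157) = 340289*(66002/50157) = 22459754578/50157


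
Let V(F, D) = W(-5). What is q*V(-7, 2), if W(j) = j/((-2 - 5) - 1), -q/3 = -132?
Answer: 495/2 ≈ 247.50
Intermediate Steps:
q = 396 (q = -3*(-132) = 396)
W(j) = -j/8 (W(j) = j/(-7 - 1) = j/(-8) = j*(-⅛) = -j/8)
V(F, D) = 5/8 (V(F, D) = -⅛*(-5) = 5/8)
q*V(-7, 2) = 396*(5/8) = 495/2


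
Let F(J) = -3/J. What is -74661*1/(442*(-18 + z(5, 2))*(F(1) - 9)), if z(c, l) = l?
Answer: -24887/28288 ≈ -0.87977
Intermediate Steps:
-74661*1/(442*(-18 + z(5, 2))*(F(1) - 9)) = -74661*1/(442*(-18 + 2)*(-3/1 - 9)) = -74661*(-1/(7072*(-3*1 - 9))) = -74661*(-1/(7072*(-3 - 9))) = -74661/(442*(-12*(-16))) = -74661/(442*192) = -74661/84864 = -74661*1/84864 = -24887/28288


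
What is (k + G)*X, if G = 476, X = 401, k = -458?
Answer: 7218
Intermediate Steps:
(k + G)*X = (-458 + 476)*401 = 18*401 = 7218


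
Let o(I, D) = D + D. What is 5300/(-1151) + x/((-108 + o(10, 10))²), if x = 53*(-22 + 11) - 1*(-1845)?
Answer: -19795319/4456672 ≈ -4.4417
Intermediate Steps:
o(I, D) = 2*D
x = 1262 (x = 53*(-11) + 1845 = -583 + 1845 = 1262)
5300/(-1151) + x/((-108 + o(10, 10))²) = 5300/(-1151) + 1262/((-108 + 2*10)²) = 5300*(-1/1151) + 1262/((-108 + 20)²) = -5300/1151 + 1262/((-88)²) = -5300/1151 + 1262/7744 = -5300/1151 + 1262*(1/7744) = -5300/1151 + 631/3872 = -19795319/4456672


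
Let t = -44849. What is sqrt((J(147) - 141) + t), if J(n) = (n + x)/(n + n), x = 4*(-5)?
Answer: I*sqrt(79361598)/42 ≈ 212.11*I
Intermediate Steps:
x = -20
J(n) = (-20 + n)/(2*n) (J(n) = (n - 20)/(n + n) = (-20 + n)/((2*n)) = (-20 + n)*(1/(2*n)) = (-20 + n)/(2*n))
sqrt((J(147) - 141) + t) = sqrt(((1/2)*(-20 + 147)/147 - 141) - 44849) = sqrt(((1/2)*(1/147)*127 - 141) - 44849) = sqrt((127/294 - 141) - 44849) = sqrt(-41327/294 - 44849) = sqrt(-13226933/294) = I*sqrt(79361598)/42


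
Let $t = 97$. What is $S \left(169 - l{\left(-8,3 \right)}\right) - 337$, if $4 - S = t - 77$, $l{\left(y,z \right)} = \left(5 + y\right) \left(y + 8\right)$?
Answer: $-3041$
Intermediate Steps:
$l{\left(y,z \right)} = \left(5 + y\right) \left(8 + y\right)$
$S = -16$ ($S = 4 - \left(97 - 77\right) = 4 - 20 = -16$)
$S \left(169 - l{\left(-8,3 \right)}\right) - 337 = - 16 \left(169 - \left(40 + \left(-8\right)^{2} + 13 \left(-8\right)\right)\right) - 337 = - 16 \left(169 - \left(40 + 64 - 104\right)\right) - 337 = - 16 \left(169 - 0\right) - 337 = - 16 \left(169 + 0\right) - 337 = \left(-16\right) 169 - 337 = -2704 - 337 = -3041$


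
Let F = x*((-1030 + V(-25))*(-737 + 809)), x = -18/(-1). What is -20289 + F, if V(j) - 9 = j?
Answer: -1375905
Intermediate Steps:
V(j) = 9 + j
x = 18 (x = -18*(-1) = 18)
F = -1355616 (F = 18*((-1030 + (9 - 25))*(-737 + 809)) = 18*((-1030 - 16)*72) = 18*(-1046*72) = 18*(-75312) = -1355616)
-20289 + F = -20289 - 1355616 = -1375905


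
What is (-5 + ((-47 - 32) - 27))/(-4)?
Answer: 111/4 ≈ 27.750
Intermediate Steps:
(-5 + ((-47 - 32) - 27))/(-4) = (-5 + (-79 - 27))*(-1/4) = (-5 - 106)*(-1/4) = -111*(-1/4) = 111/4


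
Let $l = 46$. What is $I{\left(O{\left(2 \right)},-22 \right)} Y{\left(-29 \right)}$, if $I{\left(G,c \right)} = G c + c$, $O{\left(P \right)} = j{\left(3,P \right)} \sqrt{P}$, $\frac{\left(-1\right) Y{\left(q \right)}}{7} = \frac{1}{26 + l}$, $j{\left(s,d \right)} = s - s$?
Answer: $\frac{77}{36} \approx 2.1389$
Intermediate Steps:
$j{\left(s,d \right)} = 0$
$Y{\left(q \right)} = - \frac{7}{72}$ ($Y{\left(q \right)} = - \frac{7}{26 + 46} = - \frac{7}{72}$)
$O{\left(P \right)} = 0$ ($O{\left(P \right)} = 0 \sqrt{P} = 0$)
$I{\left(G,c \right)} = c + G c$
$I{\left(O{\left(2 \right)},-22 \right)} Y{\left(-29 \right)} = - 22 \left(1 + 0\right) \left(- \frac{7}{72}\right) = \left(-22\right) 1 \left(- \frac{7}{72}\right) = \left(-22\right) \left(- \frac{7}{72}\right) = \frac{77}{36}$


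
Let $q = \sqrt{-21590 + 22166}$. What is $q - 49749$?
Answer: $-49725$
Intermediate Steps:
$q = 24$ ($q = \sqrt{576} = 24$)
$q - 49749 = 24 - 49749 = -49725$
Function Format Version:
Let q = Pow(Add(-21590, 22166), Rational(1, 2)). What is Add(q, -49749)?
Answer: -49725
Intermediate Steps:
q = 24 (q = Pow(576, Rational(1, 2)) = 24)
Add(q, -49749) = Add(24, -49749) = -49725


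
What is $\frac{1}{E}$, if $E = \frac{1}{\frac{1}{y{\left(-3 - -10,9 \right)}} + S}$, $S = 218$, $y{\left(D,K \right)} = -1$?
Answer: $217$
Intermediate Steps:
$E = \frac{1}{217}$ ($E = \frac{1}{\frac{1}{-1} + 218} = \frac{1}{-1 + 218} = \frac{1}{217} \approx 0.0046083$)
$\frac{1}{E} = \frac{1}{\frac{1}{217}} = 217$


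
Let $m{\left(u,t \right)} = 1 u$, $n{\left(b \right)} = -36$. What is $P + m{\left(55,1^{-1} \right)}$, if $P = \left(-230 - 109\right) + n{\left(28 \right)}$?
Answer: $-320$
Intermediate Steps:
$m{\left(u,t \right)} = u$
$P = -375$ ($P = \left(-230 - 109\right) - 36 = -339 - 36 = -375$)
$P + m{\left(55,1^{-1} \right)} = -375 + 55 = -320$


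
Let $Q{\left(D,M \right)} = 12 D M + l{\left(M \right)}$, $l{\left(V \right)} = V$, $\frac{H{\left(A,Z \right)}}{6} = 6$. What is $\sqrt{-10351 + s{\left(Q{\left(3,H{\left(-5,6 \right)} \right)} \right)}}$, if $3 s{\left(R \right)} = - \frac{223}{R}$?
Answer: $\frac{i \sqrt{4591272909}}{666} \approx 101.74 i$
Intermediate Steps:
$H{\left(A,Z \right)} = 36$ ($H{\left(A,Z \right)} = 6 \cdot 6 = 36$)
$Q{\left(D,M \right)} = M + 12 D M$ ($Q{\left(D,M \right)} = 12 D M + M = M + 12 D M$)
$s{\left(R \right)} = - \frac{223}{3 R}$ ($s{\left(R \right)} = \frac{\left(-223\right) \frac{1}{R}}{3} = - \frac{223}{3 R}$)
$\sqrt{-10351 + s{\left(Q{\left(3,H{\left(-5,6 \right)} \right)} \right)}} = \sqrt{-10351 - \frac{223}{3 \cdot 36 \left(1 + 12 \cdot 3\right)}} = \sqrt{-10351 - \frac{223}{3 \cdot 36 \left(1 + 36\right)}} = \sqrt{-10351 - \frac{223}{3 \cdot 36 \cdot 37}} = \sqrt{-10351 - \frac{223}{3 \cdot 1332}} = \sqrt{-10351 - \frac{223}{3996}} = \sqrt{- \frac{41362819}{3996}} = \frac{i \sqrt{4591272909}}{666}$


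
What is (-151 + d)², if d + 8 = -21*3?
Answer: 49284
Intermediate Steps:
d = -71 (d = -8 - 21*3 = -8 - 63 = -71)
(-151 + d)² = (-151 - 71)² = (-222)² = 49284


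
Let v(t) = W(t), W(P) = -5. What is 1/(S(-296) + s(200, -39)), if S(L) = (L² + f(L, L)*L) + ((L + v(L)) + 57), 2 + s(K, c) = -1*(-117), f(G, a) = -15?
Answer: 1/91927 ≈ 1.0878e-5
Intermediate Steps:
v(t) = -5
s(K, c) = 115 (s(K, c) = -2 - 1*(-117) = -2 + 117 = 115)
S(L) = 52 + L² - 14*L (S(L) = (L² - 15*L) + ((L - 5) + 57) = (L² - 15*L) + ((-5 + L) + 57) = (L² - 15*L) + (52 + L) = 52 + L² - 14*L)
1/(S(-296) + s(200, -39)) = 1/((52 + (-296)² - 14*(-296)) + 115) = 1/((52 + 87616 + 4144) + 115) = 1/(91812 + 115) = 1/91927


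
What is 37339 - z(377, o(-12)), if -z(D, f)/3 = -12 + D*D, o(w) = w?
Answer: 463690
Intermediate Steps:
z(D, f) = 36 - 3*D**2 (z(D, f) = -3*(-12 + D*D) = -3*(-12 + D**2) = 36 - 3*D**2)
37339 - z(377, o(-12)) = 37339 - (36 - 3*377**2) = 37339 - (36 - 3*142129) = 37339 - (36 - 426387) = 37339 - 1*(-426351) = 37339 + 426351 = 463690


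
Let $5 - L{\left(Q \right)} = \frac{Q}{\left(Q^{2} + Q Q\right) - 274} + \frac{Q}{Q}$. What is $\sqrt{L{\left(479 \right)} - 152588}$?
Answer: $\frac{i \sqrt{2005729068902313}}{114652} \approx 390.62 i$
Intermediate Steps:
$L{\left(Q \right)} = 4 - \frac{Q}{-274 + 2 Q^{2}}$ ($L{\left(Q \right)} = 5 - \left(\frac{Q}{\left(Q^{2} + Q Q\right) - 274} + \frac{Q}{Q}\right) = 5 - \left(\frac{Q}{\left(Q^{2} + Q^{2}\right) - 274} + 1\right) = 5 - \left(\frac{Q}{2 Q^{2} - 274} + 1\right) = 5 - \left(\frac{Q}{-274 + 2 Q^{2}} + 1\right) = 5 - \left(1 + \frac{Q}{-274 + 2 Q^{2}}\right) = 4 - \frac{Q}{-274 + 2 Q^{2}}$)
$\sqrt{L{\left(479 \right)} - 152588} = \sqrt{\frac{-1096 - 479 + 8 \cdot 479^{2}}{2 \left(-137 + 479^{2}\right)} - 152588} = \sqrt{\frac{-1096 - 479 + 8 \cdot 229441}{2 \left(-137 + 229441\right)} - 152588} = \sqrt{\frac{-1096 - 479 + 1835528}{2 \cdot 229304} - 152588} = \sqrt{\frac{1}{2} \cdot \frac{1}{229304} \cdot 1833953 - 152588} = \sqrt{\frac{1833953}{458608} - 152588} = \sqrt{- \frac{69976243551}{458608}} = \frac{i \sqrt{2005729068902313}}{114652}$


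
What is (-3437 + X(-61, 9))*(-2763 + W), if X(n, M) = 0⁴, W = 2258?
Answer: 1735685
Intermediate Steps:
X(n, M) = 0
(-3437 + X(-61, 9))*(-2763 + W) = (-3437 + 0)*(-2763 + 2258) = -3437*(-505) = 1735685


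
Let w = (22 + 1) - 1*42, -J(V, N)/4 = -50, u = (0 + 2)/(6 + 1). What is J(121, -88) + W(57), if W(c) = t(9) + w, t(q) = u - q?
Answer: 1206/7 ≈ 172.29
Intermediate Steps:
u = 2/7 ≈ 0.28571
J(V, N) = 200 (J(V, N) = -4*(-50) = 200)
t(q) = 2/7 - q
w = -19 (w = 23 - 42 = -19)
W(c) = -194/7 (W(c) = (2/7 - 1*9) - 19 = (2/7 - 9) - 19 = -61/7 - 19 = -194/7)
J(121, -88) + W(57) = 200 - 194/7 = 1206/7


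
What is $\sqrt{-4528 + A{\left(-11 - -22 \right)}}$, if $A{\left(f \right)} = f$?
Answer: $i \sqrt{4517} \approx 67.209 i$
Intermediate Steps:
$\sqrt{-4528 + A{\left(-11 - -22 \right)}} = \sqrt{-4528 - -11} = \sqrt{-4528 + \left(-11 + 22\right)} = \sqrt{-4528 + 11} = \sqrt{-4517} = i \sqrt{4517}$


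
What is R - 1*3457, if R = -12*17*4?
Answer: -4273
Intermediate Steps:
R = -816 (R = -204*4 = -816)
R - 1*3457 = -816 - 1*3457 = -816 - 3457 = -4273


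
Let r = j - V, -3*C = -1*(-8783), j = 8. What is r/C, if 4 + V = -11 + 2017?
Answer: 5982/8783 ≈ 0.68109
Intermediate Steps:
V = 2002 (V = -4 + (-11 + 2017) = -4 + 2006 = 2002)
C = -8783/3 (C = -(-1)*(-8783)/3 = -1/3*8783 = -8783/3 ≈ -2927.7)
r = -1994 (r = 8 - 1*2002 = 8 - 2002 = -1994)
r/C = -1994/(-8783/3) = -1994*(-3/8783) = 5982/8783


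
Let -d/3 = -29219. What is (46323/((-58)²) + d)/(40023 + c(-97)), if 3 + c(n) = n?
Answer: 294924471/134300972 ≈ 2.1960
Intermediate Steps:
d = 87657 (d = -3*(-29219) = 87657)
c(n) = -3 + n
(46323/((-58)²) + d)/(40023 + c(-97)) = (46323/((-58)²) + 87657)/(40023 + (-3 - 97)) = (46323/3364 + 87657)/(40023 - 100) = (46323*(1/3364) + 87657)/39923 = (46323/3364 + 87657)*(1/39923) = (294924471/3364)*(1/39923) = 294924471/134300972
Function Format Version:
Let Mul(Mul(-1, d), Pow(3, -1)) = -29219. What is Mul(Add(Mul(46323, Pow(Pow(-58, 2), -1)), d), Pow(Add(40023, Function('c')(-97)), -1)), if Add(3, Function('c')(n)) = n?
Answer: Rational(294924471, 134300972) ≈ 2.1960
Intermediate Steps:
d = 87657 (d = Mul(-3, -29219) = 87657)
Function('c')(n) = Add(-3, n)
Mul(Add(Mul(46323, Pow(Pow(-58, 2), -1)), d), Pow(Add(40023, Function('c')(-97)), -1)) = Mul(Add(Mul(46323, Pow(Pow(-58, 2), -1)), 87657), Pow(Add(40023, Add(-3, -97)), -1)) = Mul(Add(Mul(46323, Pow(3364, -1)), 87657), Pow(Add(40023, -100), -1)) = Mul(Add(Mul(46323, Rational(1, 3364)), 87657), Pow(39923, -1)) = Mul(Add(Rational(46323, 3364), 87657), Rational(1, 39923)) = Mul(Rational(294924471, 3364), Rational(1, 39923)) = Rational(294924471, 134300972)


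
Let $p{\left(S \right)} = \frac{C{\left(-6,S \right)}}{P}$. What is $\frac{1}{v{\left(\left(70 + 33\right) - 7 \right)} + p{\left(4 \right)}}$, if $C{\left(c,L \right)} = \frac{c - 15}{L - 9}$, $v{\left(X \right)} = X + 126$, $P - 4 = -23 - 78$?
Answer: $\frac{485}{107649} \approx 0.0045054$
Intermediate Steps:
$P = -97$ ($P = 4 - 101 = -97$)
$v{\left(X \right)} = 126 + X$
$C{\left(c,L \right)} = \frac{-15 + c}{-9 + L}$
$p{\left(S \right)} = \frac{21}{97 \left(-9 + S\right)}$ ($p{\left(S \right)} = \frac{\frac{1}{-9 + S} \left(-15 - 6\right)}{-97} = \frac{1}{-9 + S} \left(-21\right) \left(- \frac{1}{97}\right) = - \frac{21}{-9 + S} \left(- \frac{1}{97}\right) = \frac{21}{97 \left(-9 + S\right)}$)
$\frac{1}{v{\left(\left(70 + 33\right) - 7 \right)} + p{\left(4 \right)}} = \frac{1}{\left(126 + \left(\left(70 + 33\right) - 7\right)\right) + \frac{21}{97 \left(-9 + 4\right)}} = \frac{1}{\left(126 + \left(103 - 7\right)\right) + \frac{21}{97 \left(-5\right)}} = \frac{1}{\left(126 + 96\right) + \frac{21}{97} \left(- \frac{1}{5}\right)} = \frac{1}{222 - \frac{21}{485}} = \frac{1}{\frac{107649}{485}} = \frac{485}{107649}$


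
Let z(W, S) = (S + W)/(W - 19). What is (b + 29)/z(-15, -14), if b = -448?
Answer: -14246/29 ≈ -491.24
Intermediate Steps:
z(W, S) = (S + W)/(-19 + W)
(b + 29)/z(-15, -14) = (-448 + 29)/(((-14 - 15)/(-19 - 15))) = -419/(-29/(-34)) = -419/(-1/34*(-29)) = -419/(29/34) = (34/29)*(-419) = -14246/29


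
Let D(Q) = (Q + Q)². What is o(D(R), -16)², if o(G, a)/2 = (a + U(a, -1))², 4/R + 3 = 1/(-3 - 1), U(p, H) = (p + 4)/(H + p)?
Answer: 18279040000/83521 ≈ 2.1886e+5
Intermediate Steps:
U(p, H) = (4 + p)/(H + p)
R = -16/13 (R = 4/(-3 + 1/(-3 - 1)) = 4/(-3 + 1/(-4)) = 4/(-3 - ¼) = 4/(-13/4) = 4*(-4/13) = -16/13 ≈ -1.2308)
D(Q) = 4*Q² (D(Q) = (2*Q)² = 4*Q²)
o(G, a) = 2*(a + (4 + a)/(-1 + a))²
o(D(R), -16)² = (2*(4 + (-16)²)²/(-1 - 16)²)² = (2*(4 + 256)²/(-17)²)² = (2*(1/289)*260²)² = (2*(1/289)*67600)² = (135200/289)² = 18279040000/83521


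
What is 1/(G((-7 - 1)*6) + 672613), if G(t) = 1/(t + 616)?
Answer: 568/382044185 ≈ 1.4867e-6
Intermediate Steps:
G(t) = 1/(616 + t)
1/(G((-7 - 1)*6) + 672613) = 1/(1/(616 + (-7 - 1)*6) + 672613) = 1/(1/(616 - 8*6) + 672613) = 1/(1/(616 - 48) + 672613) = 1/(1/568 + 672613) = 1/(382044185/568) = 568/382044185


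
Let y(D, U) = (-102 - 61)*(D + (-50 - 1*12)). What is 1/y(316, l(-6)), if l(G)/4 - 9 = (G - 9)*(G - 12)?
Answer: -1/41402 ≈ -2.4153e-5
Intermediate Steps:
l(G) = 36 + 4*(-12 + G)*(-9 + G) (l(G) = 36 + 4*((G - 9)*(G - 12)) = 36 + 4*((-9 + G)*(-12 + G)) = 36 + 4*((-12 + G)*(-9 + G)) = 36 + 4*(-12 + G)*(-9 + G))
y(D, U) = 10106 - 163*D (y(D, U) = -163*(D + (-50 - 12)) = -163*(D - 62) = -163*(-62 + D) = 10106 - 163*D)
1/y(316, l(-6)) = 1/(10106 - 163*316) = 1/(10106 - 51508) = 1/(-41402) = -1/41402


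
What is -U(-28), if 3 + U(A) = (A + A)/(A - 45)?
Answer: 163/73 ≈ 2.2329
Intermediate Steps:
U(A) = -3 + 2*A/(-45 + A) (U(A) = -3 + (A + A)/(A - 45) = -3 + (2*A)/(-45 + A) = -3 + 2*A/(-45 + A))
-U(-28) = -(135 - 1*(-28))/(-45 - 28) = -(135 + 28)/(-73) = -(-1)*163/73 = -1*(-163/73) = 163/73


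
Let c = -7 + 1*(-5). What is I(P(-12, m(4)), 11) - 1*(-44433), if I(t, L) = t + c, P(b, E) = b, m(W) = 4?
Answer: 44409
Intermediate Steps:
c = -12 (c = -7 - 5 = -12)
I(t, L) = -12 + t (I(t, L) = t - 12 = -12 + t)
I(P(-12, m(4)), 11) - 1*(-44433) = (-12 - 12) - 1*(-44433) = -24 + 44433 = 44409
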